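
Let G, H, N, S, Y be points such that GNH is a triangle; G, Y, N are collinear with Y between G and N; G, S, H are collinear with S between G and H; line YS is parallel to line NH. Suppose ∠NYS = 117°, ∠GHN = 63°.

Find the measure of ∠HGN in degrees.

∠HGN = 54°

1. ∠GYS = 63°  [linear pair at Y on GN]
2. ∠GSY = 63°  [YS∥NH, corresponding at S]
3. ∠SGY = 54°  [△GYS]
4. ∠HGN = 54°  [Y on GN, S on GH]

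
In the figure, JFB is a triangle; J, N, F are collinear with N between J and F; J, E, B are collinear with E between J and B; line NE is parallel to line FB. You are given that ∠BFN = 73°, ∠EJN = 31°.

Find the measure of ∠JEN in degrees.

∠JEN = 76°

1. ∠BFJ = 73°  [N on ray FJ]
2. ∠BJF = 31°  [N on JF, E on JB]
3. ∠FBJ = 76°  [△JFB]
4. ∠JEN = 76°  [NE∥FB, corresponding at E]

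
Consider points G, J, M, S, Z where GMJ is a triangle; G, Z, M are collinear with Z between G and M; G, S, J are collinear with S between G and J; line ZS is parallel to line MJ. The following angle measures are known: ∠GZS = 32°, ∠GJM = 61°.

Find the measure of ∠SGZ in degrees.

1. ∠GMJ = 32°  [ZS∥MJ, corresponding at Z]
2. ∠JGM = 87°  [△GMJ]
3. ∠SGZ = 87°  [Z on GM, S on GJ]

∠SGZ = 87°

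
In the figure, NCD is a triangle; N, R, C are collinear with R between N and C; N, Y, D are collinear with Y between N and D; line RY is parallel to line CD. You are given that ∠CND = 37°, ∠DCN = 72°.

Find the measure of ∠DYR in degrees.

1. ∠CDN = 71°  [△NCD]
2. ∠NYR = 71°  [RY∥CD, corresponding at Y]
3. ∠DYR = 109°  [linear pair at Y on ND]

∠DYR = 109°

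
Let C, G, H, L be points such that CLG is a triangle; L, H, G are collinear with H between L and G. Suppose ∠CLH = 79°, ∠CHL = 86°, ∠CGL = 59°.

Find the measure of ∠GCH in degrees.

1. ∠CHG = 94°  [linear pair at H on LG]
2. ∠CGH = 59°  [H on ray GL]
3. ∠GCH = 27°  [△CHG]

∠GCH = 27°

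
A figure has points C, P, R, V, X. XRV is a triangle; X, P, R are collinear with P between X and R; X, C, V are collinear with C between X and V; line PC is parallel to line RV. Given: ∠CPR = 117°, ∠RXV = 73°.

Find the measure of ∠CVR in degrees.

1. ∠CPX = 63°  [linear pair at P on XR]
2. ∠CXP = 73°  [P on XR, C on XV]
3. ∠PCX = 44°  [△XPC]
4. ∠PCV = 136°  [linear pair at C on XV]
5. ∠CVR = 44°  [PC∥RV, co-interior at V–C]

∠CVR = 44°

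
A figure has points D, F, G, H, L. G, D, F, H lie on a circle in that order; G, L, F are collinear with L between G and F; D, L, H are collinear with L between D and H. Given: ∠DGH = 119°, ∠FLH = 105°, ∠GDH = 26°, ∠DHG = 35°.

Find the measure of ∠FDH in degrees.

∠FDH = 70°

1. ∠DLG = 105°  [vertical angles at L]
2. ∠DFG = 35°  [same arc GD]
3. ∠DLF = 75°  [linear pair at L on GF]
4. ∠FDH = 70°  [△DLF]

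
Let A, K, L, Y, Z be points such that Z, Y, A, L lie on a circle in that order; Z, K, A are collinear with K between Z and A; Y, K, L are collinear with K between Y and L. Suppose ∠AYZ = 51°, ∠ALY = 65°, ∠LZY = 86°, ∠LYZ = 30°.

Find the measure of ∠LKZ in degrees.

∠LKZ = 95°

1. ∠ALZ = 129°  [cyclic ZYAL, opposite ∠Y+∠L]
2. ∠YLZ = 64°  [△ZYL]
3. ∠LAZ = 30°  [same arc ZL]
4. ∠AZL = 21°  [△ZAL]
5. ∠LKZ = 95°  [△ZKL]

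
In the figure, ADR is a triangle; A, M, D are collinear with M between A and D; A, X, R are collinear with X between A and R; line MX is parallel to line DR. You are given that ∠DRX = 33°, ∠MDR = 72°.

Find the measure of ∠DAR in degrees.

∠DAR = 75°

1. ∠ARD = 33°  [X on ray RA]
2. ∠ADR = 72°  [M on ray DA]
3. ∠DAR = 75°  [△ADR]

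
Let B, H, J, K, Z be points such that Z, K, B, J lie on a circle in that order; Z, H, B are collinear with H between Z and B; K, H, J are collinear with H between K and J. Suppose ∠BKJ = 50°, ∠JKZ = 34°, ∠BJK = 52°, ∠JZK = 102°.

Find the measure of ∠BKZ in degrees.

∠BKZ = 84°

1. ∠KJZ = 44°  [△ZKJ]
2. ∠BZK = 52°  [same arc KB]
3. ∠KBZ = 44°  [same arc ZK]
4. ∠BKZ = 84°  [△ZKB]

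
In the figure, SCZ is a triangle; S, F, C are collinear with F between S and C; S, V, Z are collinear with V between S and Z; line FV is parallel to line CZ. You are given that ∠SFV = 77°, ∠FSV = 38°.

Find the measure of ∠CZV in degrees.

1. ∠FVS = 65°  [△SFV]
2. ∠FVZ = 115°  [linear pair at V on SZ]
3. ∠CZV = 65°  [FV∥CZ, co-interior at Z–V]

∠CZV = 65°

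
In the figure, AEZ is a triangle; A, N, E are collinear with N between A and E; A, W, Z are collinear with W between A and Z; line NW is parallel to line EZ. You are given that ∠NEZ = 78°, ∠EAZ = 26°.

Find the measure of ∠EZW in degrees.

∠EZW = 76°

1. ∠AEZ = 78°  [N on ray EA]
2. ∠AZE = 76°  [△AEZ]
3. ∠EZW = 76°  [W on ray ZA]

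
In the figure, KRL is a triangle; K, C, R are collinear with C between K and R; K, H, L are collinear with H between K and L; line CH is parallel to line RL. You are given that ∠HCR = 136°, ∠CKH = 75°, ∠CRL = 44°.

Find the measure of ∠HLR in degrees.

∠HLR = 61°

1. ∠HCK = 44°  [linear pair at C on KR]
2. ∠CHK = 61°  [△KCH]
3. ∠CHL = 119°  [linear pair at H on KL]
4. ∠HLR = 61°  [CH∥RL, co-interior at L–H]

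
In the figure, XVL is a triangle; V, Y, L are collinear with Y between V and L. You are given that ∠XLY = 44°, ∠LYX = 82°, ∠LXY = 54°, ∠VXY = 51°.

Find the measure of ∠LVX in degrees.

∠LVX = 31°

1. ∠VYX = 98°  [linear pair at Y on VL]
2. ∠XVY = 31°  [△XVY]
3. ∠LVX = 31°  [Y on ray VL]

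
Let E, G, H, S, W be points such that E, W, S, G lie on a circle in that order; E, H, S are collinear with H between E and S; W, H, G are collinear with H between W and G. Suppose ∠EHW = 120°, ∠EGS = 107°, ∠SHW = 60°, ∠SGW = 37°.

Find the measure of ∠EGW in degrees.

∠EGW = 70°

1. ∠EWS = 73°  [cyclic EWSG, opposite ∠W+∠G]
2. ∠SEW = 37°  [same arc WS]
3. ∠ESW = 70°  [△EWS]
4. ∠EGW = 70°  [same arc EW]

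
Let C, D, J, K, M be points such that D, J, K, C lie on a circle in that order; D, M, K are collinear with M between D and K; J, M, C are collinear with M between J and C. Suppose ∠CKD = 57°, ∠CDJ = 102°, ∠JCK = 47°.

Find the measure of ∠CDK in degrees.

∠CDK = 55°

1. ∠CJD = 57°  [same arc DC]
2. ∠CMK = 76°  [△KMC]
3. ∠DCJ = 21°  [△DJC]
4. ∠CMD = 104°  [linear pair at M on DK]
5. ∠CDK = 55°  [△DMC]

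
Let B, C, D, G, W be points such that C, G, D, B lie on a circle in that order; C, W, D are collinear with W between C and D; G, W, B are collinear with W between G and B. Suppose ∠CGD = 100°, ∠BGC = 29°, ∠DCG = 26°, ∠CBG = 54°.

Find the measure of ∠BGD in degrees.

∠BGD = 71°

1. ∠BCG = 97°  [△CGB]
2. ∠DBG = 26°  [same arc GD]
3. ∠BDG = 83°  [cyclic CGDB, opposite ∠C+∠D]
4. ∠BGD = 71°  [△GDB]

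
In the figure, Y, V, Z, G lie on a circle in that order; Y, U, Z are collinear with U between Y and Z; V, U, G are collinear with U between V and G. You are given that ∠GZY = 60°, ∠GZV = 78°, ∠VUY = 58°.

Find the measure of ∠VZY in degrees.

∠VZY = 18°

1. ∠GVY = 60°  [same arc YG]
2. ∠GYV = 102°  [cyclic YVZG, opposite ∠Y+∠Z]
3. ∠VGY = 18°  [△YVG]
4. ∠VZY = 18°  [same arc YV]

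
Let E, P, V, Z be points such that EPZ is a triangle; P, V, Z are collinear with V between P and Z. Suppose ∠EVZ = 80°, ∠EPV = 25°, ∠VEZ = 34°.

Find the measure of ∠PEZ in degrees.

∠PEZ = 89°

1. ∠EZV = 66°  [△EVZ]
2. ∠EPZ = 25°  [V on ray PZ]
3. ∠EZP = 66°  [V on ray ZP]
4. ∠PEZ = 89°  [△EPZ]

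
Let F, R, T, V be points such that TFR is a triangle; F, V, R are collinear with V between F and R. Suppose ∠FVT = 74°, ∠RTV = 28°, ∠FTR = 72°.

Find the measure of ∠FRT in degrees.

1. ∠RVT = 106°  [linear pair at V on FR]
2. ∠TRV = 46°  [△TVR]
3. ∠FRT = 46°  [V on ray RF]

∠FRT = 46°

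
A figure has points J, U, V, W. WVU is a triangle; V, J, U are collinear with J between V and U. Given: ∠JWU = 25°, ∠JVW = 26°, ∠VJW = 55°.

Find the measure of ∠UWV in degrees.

1. ∠UVW = 26°  [J on ray VU]
2. ∠UJW = 125°  [linear pair at J on VU]
3. ∠JUW = 30°  [△WJU]
4. ∠VUW = 30°  [J on ray UV]
5. ∠UWV = 124°  [△WVU]

∠UWV = 124°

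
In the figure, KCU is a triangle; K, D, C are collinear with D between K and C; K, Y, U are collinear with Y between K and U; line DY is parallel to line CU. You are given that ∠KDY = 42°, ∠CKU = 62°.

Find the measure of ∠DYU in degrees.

1. ∠KCU = 42°  [DY∥CU, corresponding at D]
2. ∠CUK = 76°  [△KCU]
3. ∠DYK = 76°  [DY∥CU, corresponding at Y]
4. ∠DYU = 104°  [linear pair at Y on KU]

∠DYU = 104°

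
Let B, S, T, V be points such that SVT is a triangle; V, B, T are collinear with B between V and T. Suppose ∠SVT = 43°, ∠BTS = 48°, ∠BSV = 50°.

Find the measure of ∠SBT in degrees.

1. ∠BVS = 43°  [B on ray VT]
2. ∠SBV = 87°  [△SVB]
3. ∠SBT = 93°  [linear pair at B on VT]

∠SBT = 93°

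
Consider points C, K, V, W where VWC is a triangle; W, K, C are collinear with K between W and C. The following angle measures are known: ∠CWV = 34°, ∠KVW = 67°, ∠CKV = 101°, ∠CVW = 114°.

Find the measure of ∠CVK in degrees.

∠CVK = 47°

1. ∠VCW = 32°  [△VWC]
2. ∠KCV = 32°  [K on ray CW]
3. ∠CVK = 47°  [△VKC]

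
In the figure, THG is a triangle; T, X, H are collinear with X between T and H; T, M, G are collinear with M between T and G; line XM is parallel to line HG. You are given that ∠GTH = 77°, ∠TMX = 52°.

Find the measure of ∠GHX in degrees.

∠GHX = 51°

1. ∠MTX = 77°  [X on TH, M on TG]
2. ∠MXT = 51°  [△TXM]
3. ∠HXM = 129°  [linear pair at X on TH]
4. ∠GHX = 51°  [XM∥HG, co-interior at H–X]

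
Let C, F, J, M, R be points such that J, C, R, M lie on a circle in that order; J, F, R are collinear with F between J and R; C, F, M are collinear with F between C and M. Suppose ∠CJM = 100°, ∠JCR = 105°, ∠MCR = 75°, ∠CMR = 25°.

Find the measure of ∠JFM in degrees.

1. ∠JMR = 75°  [cyclic JCRM, opposite ∠C+∠M]
2. ∠MJR = 75°  [same arc RM]
3. ∠JRM = 30°  [△JRM]
4. ∠MFR = 125°  [△RFM]
5. ∠JFM = 55°  [linear pair at F on JR]

∠JFM = 55°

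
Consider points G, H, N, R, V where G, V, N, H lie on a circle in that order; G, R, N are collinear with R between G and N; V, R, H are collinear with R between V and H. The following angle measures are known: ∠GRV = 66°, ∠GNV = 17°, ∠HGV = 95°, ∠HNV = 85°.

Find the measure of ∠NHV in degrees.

1. ∠NRV = 114°  [linear pair at R on GN]
2. ∠HVN = 49°  [△VRN]
3. ∠NHV = 46°  [△VNH]

∠NHV = 46°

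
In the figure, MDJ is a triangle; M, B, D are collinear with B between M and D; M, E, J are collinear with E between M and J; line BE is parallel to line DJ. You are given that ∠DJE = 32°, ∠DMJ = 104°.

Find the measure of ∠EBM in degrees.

1. ∠DJM = 32°  [E on ray JM]
2. ∠JDM = 44°  [△MDJ]
3. ∠EBM = 44°  [BE∥DJ, corresponding at B]

∠EBM = 44°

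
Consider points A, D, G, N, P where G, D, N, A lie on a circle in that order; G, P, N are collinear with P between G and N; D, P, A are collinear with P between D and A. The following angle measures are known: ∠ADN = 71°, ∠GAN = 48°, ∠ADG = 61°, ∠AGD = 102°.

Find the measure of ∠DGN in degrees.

1. ∠GDN = 132°  [cyclic GDNA, opposite ∠D+∠A]
2. ∠DAG = 17°  [△GDA]
3. ∠DNG = 17°  [same arc GD]
4. ∠DGN = 31°  [△GDN]

∠DGN = 31°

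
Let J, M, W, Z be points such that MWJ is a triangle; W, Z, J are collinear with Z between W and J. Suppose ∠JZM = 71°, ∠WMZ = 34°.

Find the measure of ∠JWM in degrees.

1. ∠MZW = 109°  [linear pair at Z on WJ]
2. ∠MWZ = 37°  [△MWZ]
3. ∠JWM = 37°  [Z on ray WJ]

∠JWM = 37°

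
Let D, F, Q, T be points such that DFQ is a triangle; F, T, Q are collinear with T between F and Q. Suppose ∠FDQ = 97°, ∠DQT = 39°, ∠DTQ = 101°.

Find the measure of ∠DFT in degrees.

1. ∠DQF = 39°  [T on ray QF]
2. ∠DFQ = 44°  [△DFQ]
3. ∠DFT = 44°  [T on ray FQ]

∠DFT = 44°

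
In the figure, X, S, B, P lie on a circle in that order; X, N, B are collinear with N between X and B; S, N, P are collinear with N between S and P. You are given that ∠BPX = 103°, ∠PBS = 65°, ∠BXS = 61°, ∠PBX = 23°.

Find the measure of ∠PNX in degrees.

∠PNX = 84°

1. ∠BPS = 61°  [same arc SB]
2. ∠BNP = 96°  [△BNP]
3. ∠PNX = 84°  [linear pair at N on XB]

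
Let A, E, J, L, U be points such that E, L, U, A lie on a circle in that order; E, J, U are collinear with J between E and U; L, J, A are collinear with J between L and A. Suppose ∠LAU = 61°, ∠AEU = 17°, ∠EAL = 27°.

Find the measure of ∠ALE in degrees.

1. ∠ALU = 17°  [same arc UA]
2. ∠AUL = 102°  [△LUA]
3. ∠AEL = 78°  [cyclic ELUA, opposite ∠E+∠U]
4. ∠ALE = 75°  [△ELA]

∠ALE = 75°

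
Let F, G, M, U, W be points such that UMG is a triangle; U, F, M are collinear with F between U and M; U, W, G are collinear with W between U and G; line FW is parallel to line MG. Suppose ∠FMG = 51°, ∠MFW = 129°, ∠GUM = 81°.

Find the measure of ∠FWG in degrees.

1. ∠UFW = 51°  [linear pair at F on UM]
2. ∠FUW = 81°  [F on UM, W on UG]
3. ∠FWU = 48°  [△UFW]
4. ∠FWG = 132°  [linear pair at W on UG]

∠FWG = 132°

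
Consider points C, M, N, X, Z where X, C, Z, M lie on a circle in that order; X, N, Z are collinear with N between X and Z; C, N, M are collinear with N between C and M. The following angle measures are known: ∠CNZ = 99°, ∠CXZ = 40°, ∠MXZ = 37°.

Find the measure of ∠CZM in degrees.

1. ∠CMZ = 40°  [same arc CZ]
2. ∠MCZ = 37°  [same arc ZM]
3. ∠CZM = 103°  [△CZM]

∠CZM = 103°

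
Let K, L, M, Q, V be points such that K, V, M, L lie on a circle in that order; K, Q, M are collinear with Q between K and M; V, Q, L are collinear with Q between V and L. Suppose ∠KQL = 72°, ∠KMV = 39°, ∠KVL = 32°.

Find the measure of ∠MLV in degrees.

1. ∠LQM = 108°  [linear pair at Q on KM]
2. ∠KML = 32°  [same arc KL]
3. ∠MLV = 40°  [△MQL]

∠MLV = 40°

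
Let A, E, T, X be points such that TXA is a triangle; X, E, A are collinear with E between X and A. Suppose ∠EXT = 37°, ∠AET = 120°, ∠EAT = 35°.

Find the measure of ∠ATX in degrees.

1. ∠AXT = 37°  [E on ray XA]
2. ∠TAX = 35°  [E on ray AX]
3. ∠ATX = 108°  [△TXA]

∠ATX = 108°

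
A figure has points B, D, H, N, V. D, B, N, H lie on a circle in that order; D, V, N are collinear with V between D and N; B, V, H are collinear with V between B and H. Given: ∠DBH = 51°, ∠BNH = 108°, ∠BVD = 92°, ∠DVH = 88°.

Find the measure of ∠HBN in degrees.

∠HBN = 35°

1. ∠DNH = 51°  [same arc DH]
2. ∠HVN = 92°  [vertical angles at V]
3. ∠BHN = 37°  [△NVH]
4. ∠HBN = 35°  [△BNH]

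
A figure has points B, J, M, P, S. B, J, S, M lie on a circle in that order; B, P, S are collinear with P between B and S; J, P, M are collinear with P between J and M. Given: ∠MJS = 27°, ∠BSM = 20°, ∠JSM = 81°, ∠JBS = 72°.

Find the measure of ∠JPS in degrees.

∠JPS = 92°

1. ∠BJM = 20°  [same arc BM]
2. ∠BPJ = 88°  [△BPJ]
3. ∠JPS = 92°  [linear pair at P on BS]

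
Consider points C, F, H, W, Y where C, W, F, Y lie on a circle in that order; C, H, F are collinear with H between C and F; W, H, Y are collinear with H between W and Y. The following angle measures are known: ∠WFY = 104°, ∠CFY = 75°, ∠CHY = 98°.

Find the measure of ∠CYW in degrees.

∠CYW = 29°

1. ∠WCY = 76°  [cyclic CWFY, opposite ∠C+∠F]
2. ∠CWY = 75°  [same arc CY]
3. ∠CYW = 29°  [△CWY]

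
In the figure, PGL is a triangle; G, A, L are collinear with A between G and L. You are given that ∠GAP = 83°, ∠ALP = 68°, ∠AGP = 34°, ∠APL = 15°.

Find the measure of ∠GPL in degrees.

∠GPL = 78°

1. ∠GLP = 68°  [A on ray LG]
2. ∠LGP = 34°  [A on ray GL]
3. ∠GPL = 78°  [△PGL]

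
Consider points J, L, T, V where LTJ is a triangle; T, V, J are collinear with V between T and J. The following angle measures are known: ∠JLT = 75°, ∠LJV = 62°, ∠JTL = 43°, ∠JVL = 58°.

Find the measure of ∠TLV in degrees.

∠TLV = 15°

1. ∠LTV = 43°  [V on ray TJ]
2. ∠LVT = 122°  [linear pair at V on TJ]
3. ∠TLV = 15°  [△LTV]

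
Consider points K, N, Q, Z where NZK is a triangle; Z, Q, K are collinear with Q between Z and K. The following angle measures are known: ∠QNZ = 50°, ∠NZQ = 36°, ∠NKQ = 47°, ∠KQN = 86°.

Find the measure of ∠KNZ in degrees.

1. ∠KZN = 36°  [Q on ray ZK]
2. ∠NKZ = 47°  [Q on ray KZ]
3. ∠KNZ = 97°  [△NZK]

∠KNZ = 97°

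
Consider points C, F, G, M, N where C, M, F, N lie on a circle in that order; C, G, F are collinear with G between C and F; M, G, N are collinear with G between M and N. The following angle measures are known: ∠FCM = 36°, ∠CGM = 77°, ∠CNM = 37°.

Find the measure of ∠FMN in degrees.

1. ∠FGM = 103°  [linear pair at G on CF]
2. ∠CFM = 37°  [same arc CM]
3. ∠FMN = 40°  [△MGF]

∠FMN = 40°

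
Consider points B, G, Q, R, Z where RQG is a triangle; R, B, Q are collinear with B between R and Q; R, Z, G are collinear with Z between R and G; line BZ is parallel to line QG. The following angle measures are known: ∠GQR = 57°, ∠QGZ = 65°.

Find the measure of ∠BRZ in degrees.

1. ∠QGR = 65°  [Z on ray GR]
2. ∠GRQ = 58°  [△RQG]
3. ∠BRZ = 58°  [B on RQ, Z on RG]

∠BRZ = 58°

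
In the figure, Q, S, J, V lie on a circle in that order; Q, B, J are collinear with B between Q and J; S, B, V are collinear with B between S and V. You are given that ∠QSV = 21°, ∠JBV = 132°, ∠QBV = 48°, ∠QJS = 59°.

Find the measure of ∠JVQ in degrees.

∠JVQ = 86°

1. ∠QJV = 21°  [same arc QV]
2. ∠QVS = 59°  [same arc QS]
3. ∠JQV = 73°  [△QBV]
4. ∠JVQ = 86°  [△QJV]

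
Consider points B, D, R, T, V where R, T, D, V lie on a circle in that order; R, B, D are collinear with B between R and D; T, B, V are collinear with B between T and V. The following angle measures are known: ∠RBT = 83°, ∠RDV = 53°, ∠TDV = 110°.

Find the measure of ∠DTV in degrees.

∠DTV = 26°

1. ∠DBV = 83°  [vertical angles at B]
2. ∠DVT = 44°  [△DBV]
3. ∠DTV = 26°  [△TDV]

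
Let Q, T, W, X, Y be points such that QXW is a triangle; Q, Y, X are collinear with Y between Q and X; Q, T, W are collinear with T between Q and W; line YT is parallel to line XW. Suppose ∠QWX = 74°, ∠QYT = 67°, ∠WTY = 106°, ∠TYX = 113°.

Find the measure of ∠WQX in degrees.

1. ∠QTY = 74°  [YT∥XW, corresponding at T]
2. ∠TQY = 39°  [△QYT]
3. ∠WQX = 39°  [Y on QX, T on QW]

∠WQX = 39°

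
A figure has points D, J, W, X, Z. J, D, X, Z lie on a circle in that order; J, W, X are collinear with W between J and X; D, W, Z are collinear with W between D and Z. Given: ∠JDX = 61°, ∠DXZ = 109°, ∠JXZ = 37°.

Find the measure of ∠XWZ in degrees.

1. ∠JZX = 119°  [cyclic JDXZ, opposite ∠D+∠Z]
2. ∠DJZ = 71°  [cyclic JDXZ, opposite ∠J+∠X]
3. ∠JDZ = 37°  [same arc JZ]
4. ∠XJZ = 24°  [△JXZ]
5. ∠DZJ = 72°  [△JDZ]
6. ∠JWZ = 84°  [△JWZ]
7. ∠XWZ = 96°  [linear pair at W on JX]

∠XWZ = 96°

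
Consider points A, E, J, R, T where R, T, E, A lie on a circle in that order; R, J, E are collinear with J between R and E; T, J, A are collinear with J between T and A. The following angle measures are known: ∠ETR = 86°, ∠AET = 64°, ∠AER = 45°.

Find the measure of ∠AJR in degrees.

1. ∠EAR = 94°  [cyclic RTEA, opposite ∠T+∠A]
2. ∠ART = 116°  [cyclic RTEA, opposite ∠R+∠E]
3. ∠ATR = 45°  [same arc RA]
4. ∠ARE = 41°  [△REA]
5. ∠RAT = 19°  [△RTA]
6. ∠AJR = 120°  [△RJA]

∠AJR = 120°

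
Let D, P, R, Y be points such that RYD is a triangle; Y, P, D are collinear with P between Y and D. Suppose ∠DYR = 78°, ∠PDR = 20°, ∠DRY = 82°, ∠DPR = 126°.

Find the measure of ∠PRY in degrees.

∠PRY = 48°

1. ∠PYR = 78°  [P on ray YD]
2. ∠RPY = 54°  [linear pair at P on YD]
3. ∠PRY = 48°  [△RYP]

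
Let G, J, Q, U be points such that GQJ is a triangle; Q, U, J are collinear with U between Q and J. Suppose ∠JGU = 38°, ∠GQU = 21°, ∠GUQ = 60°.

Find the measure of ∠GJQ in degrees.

∠GJQ = 22°

1. ∠GUJ = 120°  [linear pair at U on QJ]
2. ∠GJU = 22°  [△GUJ]
3. ∠GJQ = 22°  [U on ray JQ]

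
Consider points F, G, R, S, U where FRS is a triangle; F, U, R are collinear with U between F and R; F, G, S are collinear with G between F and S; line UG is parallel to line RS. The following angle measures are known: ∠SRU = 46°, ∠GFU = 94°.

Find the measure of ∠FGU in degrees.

1. ∠FRS = 46°  [U on ray RF]
2. ∠RFS = 94°  [U on FR, G on FS]
3. ∠FSR = 40°  [△FRS]
4. ∠FGU = 40°  [UG∥RS, corresponding at G]

∠FGU = 40°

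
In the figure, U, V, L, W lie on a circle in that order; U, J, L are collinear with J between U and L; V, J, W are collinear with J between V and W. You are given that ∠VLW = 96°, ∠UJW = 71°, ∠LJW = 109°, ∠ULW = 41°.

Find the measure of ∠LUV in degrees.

∠LUV = 30°

1. ∠UJV = 109°  [vertical angles at J]
2. ∠UVW = 41°  [same arc UW]
3. ∠LUV = 30°  [△UJV]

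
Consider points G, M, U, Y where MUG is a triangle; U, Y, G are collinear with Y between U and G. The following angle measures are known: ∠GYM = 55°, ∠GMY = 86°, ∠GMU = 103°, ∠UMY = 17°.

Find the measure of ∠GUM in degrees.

∠GUM = 38°

1. ∠MYU = 125°  [linear pair at Y on UG]
2. ∠MUY = 38°  [△MUY]
3. ∠GUM = 38°  [Y on ray UG]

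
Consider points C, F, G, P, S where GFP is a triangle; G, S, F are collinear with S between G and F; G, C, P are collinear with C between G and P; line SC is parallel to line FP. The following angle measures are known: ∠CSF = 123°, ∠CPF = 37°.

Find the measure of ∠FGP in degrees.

∠FGP = 86°

1. ∠CSG = 57°  [linear pair at S on GF]
2. ∠FPG = 37°  [C on ray PG]
3. ∠GFP = 57°  [SC∥FP, corresponding at S]
4. ∠FGP = 86°  [△GFP]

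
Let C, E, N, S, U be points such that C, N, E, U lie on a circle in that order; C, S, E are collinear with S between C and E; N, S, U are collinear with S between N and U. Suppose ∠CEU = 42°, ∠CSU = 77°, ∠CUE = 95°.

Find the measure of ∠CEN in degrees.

1. ∠ECU = 43°  [△CEU]
2. ∠ESN = 77°  [vertical angles at S]
3. ∠ENU = 43°  [same arc EU]
4. ∠CEN = 60°  [△NSE]

∠CEN = 60°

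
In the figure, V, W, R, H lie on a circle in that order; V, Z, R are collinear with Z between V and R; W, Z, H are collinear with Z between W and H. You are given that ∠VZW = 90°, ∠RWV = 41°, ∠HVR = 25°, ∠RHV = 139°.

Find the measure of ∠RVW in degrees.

∠RVW = 74°

1. ∠HZR = 90°  [vertical angles at Z]
2. ∠HRV = 16°  [△VRH]
3. ∠RHW = 74°  [△RZH]
4. ∠RVW = 74°  [same arc WR]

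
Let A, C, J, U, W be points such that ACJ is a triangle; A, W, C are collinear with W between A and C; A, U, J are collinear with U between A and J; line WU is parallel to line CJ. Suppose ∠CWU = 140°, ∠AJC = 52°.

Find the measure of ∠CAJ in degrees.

∠CAJ = 88°

1. ∠AWU = 40°  [linear pair at W on AC]
2. ∠AUW = 52°  [WU∥CJ, corresponding at U]
3. ∠UAW = 88°  [△AWU]
4. ∠CAJ = 88°  [W on AC, U on AJ]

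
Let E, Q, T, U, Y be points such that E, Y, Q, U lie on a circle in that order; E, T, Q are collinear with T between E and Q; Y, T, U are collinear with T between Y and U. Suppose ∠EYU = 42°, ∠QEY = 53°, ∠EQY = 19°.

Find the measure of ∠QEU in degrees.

∠QEU = 66°

1. ∠EQU = 42°  [same arc EU]
2. ∠EYQ = 108°  [△EYQ]
3. ∠EUQ = 72°  [cyclic EYQU, opposite ∠Y+∠U]
4. ∠QEU = 66°  [△EQU]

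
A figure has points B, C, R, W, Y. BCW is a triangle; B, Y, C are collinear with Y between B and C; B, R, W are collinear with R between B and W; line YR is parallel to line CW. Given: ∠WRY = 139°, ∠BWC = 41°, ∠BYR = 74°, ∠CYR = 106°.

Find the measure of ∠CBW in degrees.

∠CBW = 65°

1. ∠BRY = 41°  [linear pair at R on BW]
2. ∠RBY = 65°  [△BYR]
3. ∠CBW = 65°  [Y on BC, R on BW]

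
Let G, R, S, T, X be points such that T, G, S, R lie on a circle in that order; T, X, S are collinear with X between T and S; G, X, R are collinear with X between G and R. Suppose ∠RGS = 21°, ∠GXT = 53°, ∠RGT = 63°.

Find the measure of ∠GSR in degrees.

∠GSR = 95°

1. ∠RXS = 53°  [vertical angles at X]
2. ∠RST = 63°  [same arc TR]
3. ∠GRS = 64°  [△SXR]
4. ∠GSR = 95°  [△GSR]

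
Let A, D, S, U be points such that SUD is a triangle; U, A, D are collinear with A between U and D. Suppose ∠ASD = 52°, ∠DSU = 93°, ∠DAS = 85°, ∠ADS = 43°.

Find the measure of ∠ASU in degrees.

1. ∠SAU = 95°  [linear pair at A on UD]
2. ∠SDU = 43°  [A on ray DU]
3. ∠DUS = 44°  [△SUD]
4. ∠AUS = 44°  [A on ray UD]
5. ∠ASU = 41°  [△SUA]

∠ASU = 41°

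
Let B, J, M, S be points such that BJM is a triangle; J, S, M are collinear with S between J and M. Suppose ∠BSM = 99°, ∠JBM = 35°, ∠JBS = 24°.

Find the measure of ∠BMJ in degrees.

1. ∠BSJ = 81°  [linear pair at S on JM]
2. ∠BJS = 75°  [△BJS]
3. ∠BJM = 75°  [S on ray JM]
4. ∠BMJ = 70°  [△BJM]

∠BMJ = 70°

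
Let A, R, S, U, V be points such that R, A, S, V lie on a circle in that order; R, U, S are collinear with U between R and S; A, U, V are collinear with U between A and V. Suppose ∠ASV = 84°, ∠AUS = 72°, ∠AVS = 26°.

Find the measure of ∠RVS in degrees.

1. ∠SAV = 70°  [△ASV]
2. ∠ASR = 38°  [△AUS]
3. ∠ARS = 26°  [same arc AS]
4. ∠RAS = 116°  [△RAS]
5. ∠RVS = 64°  [cyclic RASV, opposite ∠A+∠V]

∠RVS = 64°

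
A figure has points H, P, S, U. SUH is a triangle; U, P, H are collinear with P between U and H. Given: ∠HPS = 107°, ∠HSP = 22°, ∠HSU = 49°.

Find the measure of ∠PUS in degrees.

∠PUS = 80°

1. ∠PHS = 51°  [△SPH]
2. ∠SHU = 51°  [P on ray HU]
3. ∠HUS = 80°  [△SUH]
4. ∠PUS = 80°  [P on ray UH]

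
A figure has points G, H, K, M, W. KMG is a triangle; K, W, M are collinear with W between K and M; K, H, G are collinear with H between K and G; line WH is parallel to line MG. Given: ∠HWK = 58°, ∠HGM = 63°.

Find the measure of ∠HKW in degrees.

1. ∠GMK = 58°  [WH∥MG, corresponding at W]
2. ∠KGM = 63°  [H on ray GK]
3. ∠GKM = 59°  [△KMG]
4. ∠HKW = 59°  [W on KM, H on KG]

∠HKW = 59°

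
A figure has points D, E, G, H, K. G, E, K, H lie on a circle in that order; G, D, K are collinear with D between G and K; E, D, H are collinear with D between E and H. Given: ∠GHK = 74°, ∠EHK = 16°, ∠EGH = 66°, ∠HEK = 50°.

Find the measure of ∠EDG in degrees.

∠EDG = 108°

1. ∠GEK = 106°  [cyclic GEKH, opposite ∠E+∠H]
2. ∠EGK = 16°  [same arc EK]
3. ∠EKG = 58°  [△GEK]
4. ∠EDK = 72°  [△EDK]
5. ∠EDG = 108°  [linear pair at D on GK]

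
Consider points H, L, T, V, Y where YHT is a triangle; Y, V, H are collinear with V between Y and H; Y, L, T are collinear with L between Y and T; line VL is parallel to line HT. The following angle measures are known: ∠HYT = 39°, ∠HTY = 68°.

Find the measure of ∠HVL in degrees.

1. ∠THY = 73°  [△YHT]
2. ∠LVY = 73°  [VL∥HT, corresponding at V]
3. ∠HVL = 107°  [linear pair at V on YH]

∠HVL = 107°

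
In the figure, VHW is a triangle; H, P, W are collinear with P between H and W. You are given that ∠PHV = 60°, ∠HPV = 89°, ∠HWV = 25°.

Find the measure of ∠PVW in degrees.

1. ∠VPW = 91°  [linear pair at P on HW]
2. ∠PWV = 25°  [P on ray WH]
3. ∠PVW = 64°  [△VPW]

∠PVW = 64°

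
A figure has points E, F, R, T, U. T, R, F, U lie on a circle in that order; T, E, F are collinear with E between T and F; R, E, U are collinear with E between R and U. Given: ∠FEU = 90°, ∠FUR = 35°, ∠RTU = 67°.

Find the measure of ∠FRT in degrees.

1. ∠RET = 90°  [vertical angles at E]
2. ∠FTR = 35°  [same arc RF]
3. ∠RFU = 113°  [cyclic TRFU, opposite ∠T+∠F]
4. ∠FER = 90°  [linear pair at E on TF]
5. ∠FRU = 32°  [△RFU]
6. ∠RFT = 58°  [△REF]
7. ∠FRT = 87°  [△TRF]

∠FRT = 87°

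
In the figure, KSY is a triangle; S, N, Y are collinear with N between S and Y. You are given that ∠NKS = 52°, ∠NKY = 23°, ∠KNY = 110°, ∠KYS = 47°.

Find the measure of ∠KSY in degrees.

∠KSY = 58°

1. ∠KNS = 70°  [linear pair at N on SY]
2. ∠KSN = 58°  [△KSN]
3. ∠KSY = 58°  [N on ray SY]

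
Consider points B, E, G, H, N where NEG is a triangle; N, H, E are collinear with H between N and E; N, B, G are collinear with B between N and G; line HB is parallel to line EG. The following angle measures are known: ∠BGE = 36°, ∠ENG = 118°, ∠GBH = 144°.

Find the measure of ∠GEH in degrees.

1. ∠EGN = 36°  [B on ray GN]
2. ∠GEN = 26°  [△NEG]
3. ∠GEH = 26°  [H on ray EN]

∠GEH = 26°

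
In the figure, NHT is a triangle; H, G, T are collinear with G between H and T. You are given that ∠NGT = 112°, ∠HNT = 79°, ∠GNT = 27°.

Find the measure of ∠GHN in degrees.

∠GHN = 60°

1. ∠GTN = 41°  [△NGT]
2. ∠HTN = 41°  [G on ray TH]
3. ∠NHT = 60°  [△NHT]
4. ∠GHN = 60°  [G on ray HT]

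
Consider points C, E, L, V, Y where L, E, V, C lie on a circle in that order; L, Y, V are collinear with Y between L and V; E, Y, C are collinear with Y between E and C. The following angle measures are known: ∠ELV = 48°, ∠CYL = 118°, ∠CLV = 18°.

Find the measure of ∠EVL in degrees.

∠EVL = 44°

1. ∠EYV = 118°  [vertical angles at Y]
2. ∠CEV = 18°  [same arc VC]
3. ∠EVL = 44°  [△EYV]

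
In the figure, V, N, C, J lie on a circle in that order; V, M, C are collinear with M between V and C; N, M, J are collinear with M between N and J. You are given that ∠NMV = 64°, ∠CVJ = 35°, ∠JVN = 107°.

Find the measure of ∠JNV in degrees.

1. ∠CMJ = 64°  [vertical angles at M]
2. ∠JMV = 116°  [linear pair at M on VC]
3. ∠NJV = 29°  [△VMJ]
4. ∠JNV = 44°  [△VNJ]

∠JNV = 44°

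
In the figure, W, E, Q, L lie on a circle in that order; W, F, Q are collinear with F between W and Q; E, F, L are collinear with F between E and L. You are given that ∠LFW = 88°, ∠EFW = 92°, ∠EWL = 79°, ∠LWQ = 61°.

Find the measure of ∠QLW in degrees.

1. ∠ELW = 31°  [△WFL]
2. ∠LEW = 70°  [△WEL]
3. ∠LQW = 70°  [same arc WL]
4. ∠QLW = 49°  [△WQL]

∠QLW = 49°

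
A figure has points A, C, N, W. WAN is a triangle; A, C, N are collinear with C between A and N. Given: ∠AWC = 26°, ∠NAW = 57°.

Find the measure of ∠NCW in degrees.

1. ∠CAW = 57°  [C on ray AN]
2. ∠ACW = 97°  [△WAC]
3. ∠NCW = 83°  [linear pair at C on AN]

∠NCW = 83°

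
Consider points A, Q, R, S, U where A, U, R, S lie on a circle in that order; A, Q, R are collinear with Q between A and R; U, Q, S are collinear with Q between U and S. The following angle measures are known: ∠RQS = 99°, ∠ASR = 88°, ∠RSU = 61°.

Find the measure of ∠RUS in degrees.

∠RUS = 72°

1. ∠ARS = 20°  [△RQS]
2. ∠RAS = 72°  [△ARS]
3. ∠RUS = 72°  [same arc RS]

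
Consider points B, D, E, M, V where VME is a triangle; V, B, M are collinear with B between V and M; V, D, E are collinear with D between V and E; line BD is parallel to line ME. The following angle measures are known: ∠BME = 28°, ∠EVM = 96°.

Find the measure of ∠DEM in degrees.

1. ∠EMV = 28°  [B on ray MV]
2. ∠MEV = 56°  [△VME]
3. ∠DEM = 56°  [D on ray EV]

∠DEM = 56°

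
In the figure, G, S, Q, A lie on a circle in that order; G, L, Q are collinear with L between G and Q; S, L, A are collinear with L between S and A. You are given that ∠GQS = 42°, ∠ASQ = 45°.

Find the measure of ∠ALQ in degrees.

∠ALQ = 87°

1. ∠GAS = 42°  [same arc GS]
2. ∠AGQ = 45°  [same arc QA]
3. ∠ALG = 93°  [△GLA]
4. ∠ALQ = 87°  [linear pair at L on GQ]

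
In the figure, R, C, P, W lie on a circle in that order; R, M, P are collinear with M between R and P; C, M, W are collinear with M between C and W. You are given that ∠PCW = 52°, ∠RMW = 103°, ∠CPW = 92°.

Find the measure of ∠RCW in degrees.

∠RCW = 67°

1. ∠PRW = 52°  [same arc PW]
2. ∠CWR = 25°  [△RMW]
3. ∠CRW = 88°  [cyclic RCPW, opposite ∠R+∠P]
4. ∠RCW = 67°  [△RCW]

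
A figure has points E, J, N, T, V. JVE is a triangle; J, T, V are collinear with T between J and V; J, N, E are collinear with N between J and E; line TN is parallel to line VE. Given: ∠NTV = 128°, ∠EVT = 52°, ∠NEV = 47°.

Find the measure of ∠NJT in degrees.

1. ∠EVJ = 52°  [T on ray VJ]
2. ∠JEV = 47°  [N on ray EJ]
3. ∠EJV = 81°  [△JVE]
4. ∠NJT = 81°  [T on JV, N on JE]

∠NJT = 81°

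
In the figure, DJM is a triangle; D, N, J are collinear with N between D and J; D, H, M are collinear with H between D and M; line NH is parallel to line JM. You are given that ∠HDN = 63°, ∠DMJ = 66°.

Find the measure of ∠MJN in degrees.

∠MJN = 51°

1. ∠JDM = 63°  [N on DJ, H on DM]
2. ∠DJM = 51°  [△DJM]
3. ∠MJN = 51°  [N on ray JD]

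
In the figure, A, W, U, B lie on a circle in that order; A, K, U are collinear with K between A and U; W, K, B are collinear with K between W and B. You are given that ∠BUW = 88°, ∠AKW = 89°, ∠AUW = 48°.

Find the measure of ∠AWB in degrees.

∠AWB = 40°

1. ∠BAW = 92°  [cyclic AWUB, opposite ∠A+∠U]
2. ∠ABW = 48°  [same arc AW]
3. ∠AWB = 40°  [△AWB]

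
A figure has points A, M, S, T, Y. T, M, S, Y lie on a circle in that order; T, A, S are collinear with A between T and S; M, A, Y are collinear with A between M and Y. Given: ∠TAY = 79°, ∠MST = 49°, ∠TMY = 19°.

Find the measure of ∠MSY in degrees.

∠MSY = 68°

1. ∠MAS = 79°  [vertical angles at A]
2. ∠SAY = 101°  [linear pair at A on TS]
3. ∠SMY = 52°  [△MAS]
4. ∠TSY = 19°  [same arc TY]
5. ∠MYS = 60°  [△SAY]
6. ∠MSY = 68°  [△MSY]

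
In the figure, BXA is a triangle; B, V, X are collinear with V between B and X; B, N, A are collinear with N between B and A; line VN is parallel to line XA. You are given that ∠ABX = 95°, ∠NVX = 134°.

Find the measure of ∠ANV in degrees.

1. ∠NBV = 95°  [V on BX, N on BA]
2. ∠BVN = 46°  [linear pair at V on BX]
3. ∠BNV = 39°  [△BVN]
4. ∠ANV = 141°  [linear pair at N on BA]

∠ANV = 141°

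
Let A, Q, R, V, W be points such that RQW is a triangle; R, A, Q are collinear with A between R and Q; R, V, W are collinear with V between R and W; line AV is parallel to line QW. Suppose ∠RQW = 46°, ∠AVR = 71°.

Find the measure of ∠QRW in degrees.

1. ∠RAV = 46°  [AV∥QW, corresponding at A]
2. ∠ARV = 63°  [△RAV]
3. ∠QRW = 63°  [A on RQ, V on RW]

∠QRW = 63°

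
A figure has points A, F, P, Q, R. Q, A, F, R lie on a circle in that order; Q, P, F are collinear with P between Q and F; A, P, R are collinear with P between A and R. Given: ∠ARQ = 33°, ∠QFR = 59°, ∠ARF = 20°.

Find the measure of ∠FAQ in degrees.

∠FAQ = 127°

1. ∠AFQ = 33°  [same arc QA]
2. ∠AQF = 20°  [same arc AF]
3. ∠FAQ = 127°  [△QAF]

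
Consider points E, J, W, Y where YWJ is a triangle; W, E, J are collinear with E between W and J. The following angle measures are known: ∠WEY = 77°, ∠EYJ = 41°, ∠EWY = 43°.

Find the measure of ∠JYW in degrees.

1. ∠JEY = 103°  [linear pair at E on WJ]
2. ∠EJY = 36°  [△YEJ]
3. ∠JWY = 43°  [E on ray WJ]
4. ∠WJY = 36°  [E on ray JW]
5. ∠JYW = 101°  [△YWJ]

∠JYW = 101°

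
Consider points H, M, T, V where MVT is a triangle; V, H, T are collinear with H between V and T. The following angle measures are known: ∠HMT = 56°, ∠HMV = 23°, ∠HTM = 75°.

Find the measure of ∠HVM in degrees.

∠HVM = 26°

1. ∠MHT = 49°  [△MHT]
2. ∠MHV = 131°  [linear pair at H on VT]
3. ∠HVM = 26°  [△MVH]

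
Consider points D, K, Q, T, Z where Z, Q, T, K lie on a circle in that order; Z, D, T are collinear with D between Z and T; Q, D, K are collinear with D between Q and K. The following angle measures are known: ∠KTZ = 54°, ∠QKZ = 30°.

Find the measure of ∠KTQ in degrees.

1. ∠KQZ = 54°  [same arc ZK]
2. ∠KZQ = 96°  [△ZQK]
3. ∠KTQ = 84°  [cyclic ZQTK, opposite ∠Z+∠T]

∠KTQ = 84°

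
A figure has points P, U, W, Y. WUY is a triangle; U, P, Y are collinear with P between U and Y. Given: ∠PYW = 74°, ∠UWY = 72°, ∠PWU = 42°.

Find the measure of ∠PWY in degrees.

∠PWY = 30°

1. ∠UYW = 74°  [P on ray YU]
2. ∠WUY = 34°  [△WUY]
3. ∠PUW = 34°  [P on ray UY]
4. ∠UPW = 104°  [△WUP]
5. ∠WPY = 76°  [linear pair at P on UY]
6. ∠PWY = 30°  [△WPY]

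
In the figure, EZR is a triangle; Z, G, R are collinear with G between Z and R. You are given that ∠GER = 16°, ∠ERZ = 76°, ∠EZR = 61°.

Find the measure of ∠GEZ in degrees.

∠GEZ = 27°

1. ∠ERG = 76°  [G on ray RZ]
2. ∠EZG = 61°  [G on ray ZR]
3. ∠EGR = 88°  [△EGR]
4. ∠EGZ = 92°  [linear pair at G on ZR]
5. ∠GEZ = 27°  [△EZG]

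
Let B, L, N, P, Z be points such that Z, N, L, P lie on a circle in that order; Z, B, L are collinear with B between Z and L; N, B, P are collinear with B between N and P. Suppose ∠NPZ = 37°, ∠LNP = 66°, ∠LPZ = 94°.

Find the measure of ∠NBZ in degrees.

1. ∠NLZ = 37°  [same arc ZN]
2. ∠LBN = 77°  [△NBL]
3. ∠NBZ = 103°  [linear pair at B on ZL]

∠NBZ = 103°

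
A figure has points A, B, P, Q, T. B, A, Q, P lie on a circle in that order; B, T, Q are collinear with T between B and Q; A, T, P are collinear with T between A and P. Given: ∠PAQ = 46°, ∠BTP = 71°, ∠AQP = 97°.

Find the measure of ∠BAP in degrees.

1. ∠PBQ = 46°  [same arc QP]
2. ∠APB = 63°  [△BTP]
3. ∠ABP = 83°  [cyclic BAQP, opposite ∠B+∠Q]
4. ∠BAP = 34°  [△BAP]

∠BAP = 34°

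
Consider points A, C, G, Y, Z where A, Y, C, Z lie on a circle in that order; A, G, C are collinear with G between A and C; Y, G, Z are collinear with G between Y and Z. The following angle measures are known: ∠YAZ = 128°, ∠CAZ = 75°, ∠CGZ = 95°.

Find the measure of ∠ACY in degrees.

1. ∠CYZ = 75°  [same arc CZ]
2. ∠AGY = 95°  [vertical angles at G]
3. ∠CGY = 85°  [linear pair at G on AC]
4. ∠ACY = 20°  [△YGC]

∠ACY = 20°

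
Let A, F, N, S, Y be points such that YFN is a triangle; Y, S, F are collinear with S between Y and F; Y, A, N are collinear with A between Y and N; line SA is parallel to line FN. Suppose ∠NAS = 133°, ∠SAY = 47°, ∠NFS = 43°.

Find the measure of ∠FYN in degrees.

1. ∠FNY = 47°  [SA∥FN, corresponding at A]
2. ∠NFY = 43°  [S on ray FY]
3. ∠FYN = 90°  [△YFN]

∠FYN = 90°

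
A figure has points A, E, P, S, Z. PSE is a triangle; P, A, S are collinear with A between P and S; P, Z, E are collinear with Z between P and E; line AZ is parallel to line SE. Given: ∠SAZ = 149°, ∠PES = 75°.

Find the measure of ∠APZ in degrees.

∠APZ = 74°

1. ∠PAZ = 31°  [linear pair at A on PS]
2. ∠AZP = 75°  [AZ∥SE, corresponding at Z]
3. ∠APZ = 74°  [△PAZ]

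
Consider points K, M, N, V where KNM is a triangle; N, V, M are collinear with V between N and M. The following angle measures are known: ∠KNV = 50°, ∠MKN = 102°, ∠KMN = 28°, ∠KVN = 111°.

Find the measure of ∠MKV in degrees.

1. ∠KMV = 28°  [V on ray MN]
2. ∠KVM = 69°  [linear pair at V on NM]
3. ∠MKV = 83°  [△KVM]

∠MKV = 83°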